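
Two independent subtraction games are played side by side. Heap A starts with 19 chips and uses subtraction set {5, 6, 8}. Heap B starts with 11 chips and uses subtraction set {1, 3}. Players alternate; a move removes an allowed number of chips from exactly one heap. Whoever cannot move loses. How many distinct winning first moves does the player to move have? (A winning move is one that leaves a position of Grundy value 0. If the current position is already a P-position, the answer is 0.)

Heap A, S = {5, 6, 8}:
G(0) = 0
G(1) = mex{} = 0
G(2) = mex{} = 0
G(3) = mex{} = 0
G(4) = mex{} = 0
G(5) = mex{0} = 1
G(6) = mex{0,0} = 1
G(7) = mex{0,0} = 1
G(8) = mex{0,0,0} = 1
G(9) = mex{0,0,0} = 1
G(10) = mex{1,0,0} = 2
G(11) = mex{1,1,0} = 2
G(12) = mex{1,1,0} = 2
G(13) = mex{1,1,1} = 0
G(14) = mex{1,1,1} = 0
G(15) = mex{2,1,1} = 0
G(16) = mex{2,2,1} = 0
G(17) = mex{2,2,1} = 0
G(18) = mex{0,2,2} = 1
G(19) = mex{0,0,2} = 1
G_A(19) = 1.
Heap B, S = {1, 3}:
G(0) = 0
G(1) = mex{0} = 1
G(2) = mex{1} = 0
G(3) = mex{0,0} = 1
G(4) = mex{1,1} = 0
G(5) = mex{0,0} = 1
G(6) = mex{1,1} = 0
G(7) = mex{0,0} = 1
G(8) = mex{1,1} = 0
G(9) = mex{0,0} = 1
G(10) = mex{1,1} = 0
G(11) = mex{0,0} = 1
G_B(11) = 1.
Combined Grundy value = 1 ⊕ 1 = 0.
A winning move leaves total XOR = 0, i.e. changes one component's Grundy value g to g ⊕ X where X is the current total.
Heap A: target g' = 1⊕0 = 1, but every legal move changes the Grundy value (mex property), so 0 moves.
Heap B: target g' = 1⊕0 = 1, but every legal move changes the Grundy value (mex property), so 0 moves.

0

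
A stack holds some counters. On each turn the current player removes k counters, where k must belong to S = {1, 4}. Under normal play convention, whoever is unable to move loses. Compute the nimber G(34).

2

n :  0  1  2  3  4  5  6  7  8  9 10 11 12 13 14 15 16 17 18 19 20 21 22 23 24 25 26 27 28 29 30 31 32 33 34
G :  0  1  0  1  2  0  1  0  1  2  0  1  0  1  2  0  1  0  1  2  0  1  0  1  2  0  1  0  1  2  0  1  0  1  2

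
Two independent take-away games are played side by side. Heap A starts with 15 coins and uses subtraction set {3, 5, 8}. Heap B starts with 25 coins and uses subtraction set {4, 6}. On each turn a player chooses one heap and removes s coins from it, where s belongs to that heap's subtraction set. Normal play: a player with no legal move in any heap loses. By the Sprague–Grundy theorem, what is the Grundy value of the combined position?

Heap A, S = {3, 5, 8}:
n :  0  1  2  3  4  5  6  7  8  9 10 11 12 13 14 15
G :  0  0  0  1  1  1  2  2  2  3  3  0  0  0  1  1
G_A(15) = 1.
Heap B, S = {4, 6}:
G(0) = 0
G(1) = mex{} = 0
G(2) = mex{} = 0
G(3) = mex{} = 0
G(4) = mex{0} = 1
G(5) = mex{0} = 1
G(6) = mex{0,0} = 1
G(7) = mex{0,0} = 1
G(8) = mex{1,0} = 2
G(9) = mex{1,0} = 2
G(10) = mex{1,1} = 0
G(11) = mex{1,1} = 0
G(12) = mex{2,1} = 0
G(13) = mex{2,1} = 0
G(14) = mex{0,2} = 1
G(15) = mex{0,2} = 1
G(16) = mex{0,0} = 1
G(17) = mex{0,0} = 1
G(18) = mex{1,0} = 2
G(19) = mex{1,0} = 2
G(20) = mex{1,1} = 0
G(21) = mex{1,1} = 0
G(22) = mex{2,1} = 0
G(23) = mex{2,1} = 0
G(24) = mex{0,2} = 1
G(25) = mex{0,2} = 1
G_B(25) = 1.
Combined Grundy value = 1 ⊕ 1 = 0.

0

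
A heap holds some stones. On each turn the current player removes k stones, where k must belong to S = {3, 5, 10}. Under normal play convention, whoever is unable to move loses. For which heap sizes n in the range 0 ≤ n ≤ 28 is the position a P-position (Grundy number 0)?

0, 1, 2, 8, 9, 15, 16, 17, 23, 24

n :  0  1  2  3  4  5  6  7  8  9 10 11 12 13 14 15 16 17 18 19 20 21 22 23 24 25 26 27 28
G :  0  0  0  1  1  1  2  2  0  0  3  1  1  2  2  0  0  0  1  1  1  2  2  0  0  3  1  1  2
P-positions are exactly the n with G(n) = 0.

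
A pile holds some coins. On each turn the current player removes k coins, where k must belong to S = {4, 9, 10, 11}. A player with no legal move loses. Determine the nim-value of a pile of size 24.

G(0) = 0
G(1) = mex{} = 0
G(2) = mex{} = 0
G(3) = mex{} = 0
G(4) = mex{0} = 1
G(5) = mex{0} = 1
G(6) = mex{0} = 1
G(7) = mex{0} = 1
G(8) = mex{1} = 0
G(9) = mex{1,0} = 2
G(10) = mex{1,0,0} = 2
G(11) = mex{1,0,0,0} = 2
G(12) = mex{0,0,0,0} = 1
G(13) = mex{2,1,0,0} = 3
G(14) = mex{2,1,1,0} = 3
G(15) = mex{2,1,1,1} = 0
G(16) = mex{1,1,1,1} = 0
G(17) = mex{3,0,1,1} = 2
G(18) = mex{3,2,0,1} = 4
G(19) = mex{0,2,2,0} = 1
G(20) = mex{0,2,2,2} = 1
G(21) = mex{2,1,2,2} = 0
G(22) = mex{4,3,1,2} = 0
G(23) = mex{1,3,3,1} = 0
G(24) = mex{1,0,3,3} = 2

2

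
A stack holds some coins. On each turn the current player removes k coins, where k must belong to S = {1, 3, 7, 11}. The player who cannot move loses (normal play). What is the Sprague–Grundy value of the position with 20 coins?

G(0) = 0
G(1) = mex{0} = 1
G(2) = mex{1} = 0
G(3) = mex{0,0} = 1
G(4) = mex{1,1} = 0
G(5) = mex{0,0} = 1
G(6) = mex{1,1} = 0
G(7) = mex{0,0,0} = 1
G(8) = mex{1,1,1} = 0
G(9) = mex{0,0,0} = 1
G(10) = mex{1,1,1} = 0
G(11) = mex{0,0,0,0} = 1
G(12) = mex{1,1,1,1} = 0
G(13) = mex{0,0,0,0} = 1
G(14) = mex{1,1,1,1} = 0
G(15) = mex{0,0,0,0} = 1
G(16) = mex{1,1,1,1} = 0
G(17) = mex{0,0,0,0} = 1
G(18) = mex{1,1,1,1} = 0
G(19) = mex{0,0,0,0} = 1
G(20) = mex{1,1,1,1} = 0

0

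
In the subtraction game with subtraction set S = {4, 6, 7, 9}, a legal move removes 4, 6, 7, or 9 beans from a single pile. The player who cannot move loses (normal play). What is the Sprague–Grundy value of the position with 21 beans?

2

n :  0  1  2  3  4  5  6  7  8  9 10 11 12 13 14 15 16 17 18 19 20 21
G :  0  0  0  0  1  1  1  1  2  2  2  2  3  0  0  0  0  1  1  1  1  2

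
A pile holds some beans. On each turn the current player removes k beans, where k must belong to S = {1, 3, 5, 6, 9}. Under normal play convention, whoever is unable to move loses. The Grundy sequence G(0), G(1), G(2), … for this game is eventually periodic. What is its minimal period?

G(0) = 0
G(1) = mex{0} = 1
G(2) = mex{1} = 0
G(3) = mex{0,0} = 1
G(4) = mex{1,1} = 0
G(5) = mex{0,0,0} = 1
G(6) = mex{1,1,1,0} = 2
G(7) = mex{2,0,0,1} = 3
G(8) = mex{3,1,1,0} = 2
G(9) = mex{2,2,0,1,0} = 3
G(10) = mex{3,3,1,0,1} = 2
G(11) = mex{2,2,2,1,0} = 3
G(12) = mex{3,3,3,2,1} = 0
G(13) = mex{0,2,2,3,0} = 1
G(14) = mex{1,3,3,2,1} = 0
G(15) = mex{0,0,2,3,2} = 1
G(16) = mex{1,1,3,2,3} = 0
G(17) = mex{0,0,0,3,2} = 1
G(18) = mex{1,1,1,0,3} = 2
G(19) = mex{2,0,0,1,2} = 3
G(20) = mex{3,1,1,0,3} = 2
G(21) = mex{2,2,0,1,0} = 3
G(22) = mex{3,3,1,0,1} = 2
G(23) = mex{2,2,2,1,0} = 3
G(24) = mex{3,3,3,2,1} = 0
G(25) = mex{0,2,2,3,0} = 1
G(n+12) = G(n) holds for n = 0,…,8 (a full window of length max(S) = 9), so the sequence is purely periodic with period 12.

12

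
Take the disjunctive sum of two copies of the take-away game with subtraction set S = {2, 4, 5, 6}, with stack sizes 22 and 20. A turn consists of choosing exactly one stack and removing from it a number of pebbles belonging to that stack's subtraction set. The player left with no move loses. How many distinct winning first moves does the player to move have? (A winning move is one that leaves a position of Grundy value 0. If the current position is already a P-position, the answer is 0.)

3

All stacks use S = {2, 4, 5, 6}:
n :  0  1  2  3  4  5  6  7  8  9 10 11 12 13 14 15 16 17 18 19 20 21 22
G :  0  0  1  1  2  2  3  3  0  0  1  1  2  2  3  3  0  0  1  1  2  2  3
Stack A: G(22) = 3.
Stack B: G(20) = 2.
Combined Grundy value = 3 ⊕ 2 = 1.
A winning move leaves total XOR = 0, i.e. changes one component's Grundy value g to g ⊕ X where X is the current total.
Stack A: need g' = 3⊕1 = 2. Options: 22−2→G=2, 22−4→G=1, 22−5→G=0, 22−6→G=0. Hits: 1.
Stack B: need g' = 2⊕1 = 3. Options: 20−2→G=1, 20−4→G=0, 20−5→G=3, 20−6→G=3. Hits: 2.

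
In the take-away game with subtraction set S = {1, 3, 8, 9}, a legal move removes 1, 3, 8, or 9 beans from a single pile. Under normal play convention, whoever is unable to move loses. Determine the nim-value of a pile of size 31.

G(0) = 0
G(1) = mex{0} = 1
G(2) = mex{1} = 0
G(3) = mex{0,0} = 1
G(4) = mex{1,1} = 0
G(5) = mex{0,0} = 1
G(6) = mex{1,1} = 0
G(7) = mex{0,0} = 1
G(8) = mex{1,1,0} = 2
G(9) = mex{2,0,1,0} = 3
G(10) = mex{3,1,0,1} = 2
G(11) = mex{2,2,1,0} = 3
G(12) = mex{3,3,0,1} = 2
G(13) = mex{2,2,1,0} = 3
G(14) = mex{3,3,0,1} = 2
G(15) = mex{2,2,1,0} = 3
G(16) = mex{3,3,2,1} = 0
G(17) = mex{0,2,3,2} = 1
G(18) = mex{1,3,2,3} = 0
G(19) = mex{0,0,3,2} = 1
G(20) = mex{1,1,2,3} = 0
G(21) = mex{0,0,3,2} = 1
G(22) = mex{1,1,2,3} = 0
G(23) = mex{0,0,3,2} = 1
G(24) = mex{1,1,0,3} = 2
G(25) = mex{2,0,1,0} = 3
G(26) = mex{3,1,0,1} = 2
G(27) = mex{2,2,1,0} = 3
G(28) = mex{3,3,0,1} = 2
G(29) = mex{2,2,1,0} = 3
G(30) = mex{3,3,0,1} = 2
G(31) = mex{2,2,1,0} = 3

3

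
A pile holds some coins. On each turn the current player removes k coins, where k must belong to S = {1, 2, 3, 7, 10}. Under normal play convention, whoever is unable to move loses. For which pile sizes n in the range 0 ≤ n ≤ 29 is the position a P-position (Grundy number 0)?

0, 4, 8, 12, 16, 20, 24, 28

G(0) = 0
G(1) = mex{0} = 1
G(2) = mex{1,0} = 2
G(3) = mex{2,1,0} = 3
G(4) = mex{3,2,1} = 0
G(5) = mex{0,3,2} = 1
G(6) = mex{1,0,3} = 2
G(7) = mex{2,1,0,0} = 3
G(8) = mex{3,2,1,1} = 0
G(9) = mex{0,3,2,2} = 1
G(10) = mex{1,0,3,3,0} = 2
G(11) = mex{2,1,0,0,1} = 3
G(12) = mex{3,2,1,1,2} = 0
G(13) = mex{0,3,2,2,3} = 1
G(14) = mex{1,0,3,3,0} = 2
G(15) = mex{2,1,0,0,1} = 3
G(16) = mex{3,2,1,1,2} = 0
G(17) = mex{0,3,2,2,3} = 1
G(18) = mex{1,0,3,3,0} = 2
G(19) = mex{2,1,0,0,1} = 3
G(20) = mex{3,2,1,1,2} = 0
G(21) = mex{0,3,2,2,3} = 1
G(22) = mex{1,0,3,3,0} = 2
G(23) = mex{2,1,0,0,1} = 3
G(24) = mex{3,2,1,1,2} = 0
G(25) = mex{0,3,2,2,3} = 1
G(26) = mex{1,0,3,3,0} = 2
G(27) = mex{2,1,0,0,1} = 3
G(28) = mex{3,2,1,1,2} = 0
G(29) = mex{0,3,2,2,3} = 1
P-positions are exactly the n with G(n) = 0.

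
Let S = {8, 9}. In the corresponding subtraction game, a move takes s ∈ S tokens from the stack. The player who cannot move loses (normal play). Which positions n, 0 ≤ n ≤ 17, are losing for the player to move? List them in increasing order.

G(0) = 0
G(1) = mex{} = 0
G(2) = mex{} = 0
G(3) = mex{} = 0
G(4) = mex{} = 0
G(5) = mex{} = 0
G(6) = mex{} = 0
G(7) = mex{} = 0
G(8) = mex{0} = 1
G(9) = mex{0,0} = 1
G(10) = mex{0,0} = 1
G(11) = mex{0,0} = 1
G(12) = mex{0,0} = 1
G(13) = mex{0,0} = 1
G(14) = mex{0,0} = 1
G(15) = mex{0,0} = 1
G(16) = mex{1,0} = 2
G(17) = mex{1,1} = 0
P-positions are exactly the n with G(n) = 0.

0, 1, 2, 3, 4, 5, 6, 7, 17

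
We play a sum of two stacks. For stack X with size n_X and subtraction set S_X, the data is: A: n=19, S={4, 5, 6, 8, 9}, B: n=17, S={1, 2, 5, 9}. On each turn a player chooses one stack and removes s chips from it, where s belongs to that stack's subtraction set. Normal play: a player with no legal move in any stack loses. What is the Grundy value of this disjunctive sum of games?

0

Stack A, S = {4, 5, 6, 8, 9}:
G(0) = 0
G(1) = mex{} = 0
G(2) = mex{} = 0
G(3) = mex{} = 0
G(4) = mex{0} = 1
G(5) = mex{0,0} = 1
G(6) = mex{0,0,0} = 1
G(7) = mex{0,0,0} = 1
G(8) = mex{1,0,0,0} = 2
G(9) = mex{1,1,0,0,0} = 2
G(10) = mex{1,1,1,0,0} = 2
G(11) = mex{1,1,1,0,0} = 2
G(12) = mex{2,1,1,1,0} = 3
G(13) = mex{2,2,1,1,1} = 0
G(14) = mex{2,2,2,1,1} = 0
G(15) = mex{2,2,2,1,1} = 0
G(16) = mex{3,2,2,2,1} = 0
G(17) = mex{0,3,2,2,2} = 1
G(18) = mex{0,0,3,2,2} = 1
G(19) = mex{0,0,0,2,2} = 1
G_A(19) = 1.
Stack B, S = {1, 2, 5, 9}:
n :  0  1  2  3  4  5  6  7  8  9 10 11 12 13 14 15 16 17
G :  0  1  2  0  1  2  0  1  2  3  0  1  2  0  1  2  0  1
G_B(17) = 1.
Combined Grundy value = 1 ⊕ 1 = 0.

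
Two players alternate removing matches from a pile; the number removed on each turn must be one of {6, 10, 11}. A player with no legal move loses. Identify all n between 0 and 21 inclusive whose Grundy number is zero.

0, 1, 2, 3, 4, 5, 17, 18, 19, 20, 21

n :  0  1  2  3  4  5  6  7  8  9 10 11 12 13 14 15 16 17 18 19 20 21
G :  0  0  0  0  0  0  1  1  1  1  1  1  2  2  2  2  2  0  0  0  0  0
P-positions are exactly the n with G(n) = 0.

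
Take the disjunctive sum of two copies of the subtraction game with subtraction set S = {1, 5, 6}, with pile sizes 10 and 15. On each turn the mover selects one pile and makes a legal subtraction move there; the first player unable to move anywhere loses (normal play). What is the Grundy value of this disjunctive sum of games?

2

All piles use S = {1, 5, 6}:
n :  0  1  2  3  4  5  6  7  8  9 10 11 12 13 14 15
G :  0  1  0  1  0  1  2  3  2  3  2  0  1  0  1  0
Pile A: G(10) = 2.
Pile B: G(15) = 0.
Combined Grundy value = 2 ⊕ 0 = 2.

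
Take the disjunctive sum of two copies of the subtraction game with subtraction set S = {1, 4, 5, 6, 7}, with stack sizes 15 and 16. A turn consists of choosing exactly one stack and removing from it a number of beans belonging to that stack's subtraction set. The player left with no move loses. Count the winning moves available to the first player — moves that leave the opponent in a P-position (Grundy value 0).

All stacks use S = {1, 4, 5, 6, 7}:
G(0) = 0
G(1) = mex{0} = 1
G(2) = mex{1} = 0
G(3) = mex{0} = 1
G(4) = mex{1,0} = 2
G(5) = mex{2,1,0} = 3
G(6) = mex{3,0,1,0} = 2
G(7) = mex{2,1,0,1,0} = 3
G(8) = mex{3,2,1,0,1} = 4
G(9) = mex{4,3,2,1,0} = 5
G(10) = mex{5,2,3,2,1} = 0
G(11) = mex{0,3,2,3,2} = 1
G(12) = mex{1,4,3,2,3} = 0
G(13) = mex{0,5,4,3,2} = 1
G(14) = mex{1,0,5,4,3} = 2
G(15) = mex{2,1,0,5,4} = 3
G(16) = mex{3,0,1,0,5} = 2
Stack A: G(15) = 3.
Stack B: G(16) = 2.
Combined Grundy value = 3 ⊕ 2 = 1.
A winning move leaves total XOR = 0, i.e. changes one component's Grundy value g to g ⊕ X where X is the current total.
Stack A: need g' = 3⊕1 = 2. Options: 15−1→G=2, 15−4→G=1, 15−5→G=0, 15−6→G=5, 15−7→G=4. Hits: 1.
Stack B: need g' = 2⊕1 = 3. Options: 16−1→G=3, 16−4→G=0, 16−5→G=1, 16−6→G=0, 16−7→G=5. Hits: 1.

2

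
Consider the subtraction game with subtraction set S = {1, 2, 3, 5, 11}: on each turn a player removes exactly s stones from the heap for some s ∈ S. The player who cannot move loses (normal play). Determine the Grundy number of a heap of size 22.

G(0) = 0
G(1) = mex{0} = 1
G(2) = mex{1,0} = 2
G(3) = mex{2,1,0} = 3
G(4) = mex{3,2,1} = 0
G(5) = mex{0,3,2,0} = 1
G(6) = mex{1,0,3,1} = 2
G(7) = mex{2,1,0,2} = 3
G(8) = mex{3,2,1,3} = 0
G(9) = mex{0,3,2,0} = 1
G(10) = mex{1,0,3,1} = 2
G(11) = mex{2,1,0,2,0} = 3
G(12) = mex{3,2,1,3,1} = 0
G(13) = mex{0,3,2,0,2} = 1
G(14) = mex{1,0,3,1,3} = 2
G(15) = mex{2,1,0,2,0} = 3
G(16) = mex{3,2,1,3,1} = 0
G(17) = mex{0,3,2,0,2} = 1
G(18) = mex{1,0,3,1,3} = 2
G(19) = mex{2,1,0,2,0} = 3
G(20) = mex{3,2,1,3,1} = 0
G(21) = mex{0,3,2,0,2} = 1
G(22) = mex{1,0,3,1,3} = 2

2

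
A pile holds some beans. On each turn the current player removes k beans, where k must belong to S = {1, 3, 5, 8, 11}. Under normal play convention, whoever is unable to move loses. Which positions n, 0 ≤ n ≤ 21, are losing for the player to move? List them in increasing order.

n :  0  1  2  3  4  5  6  7  8  9 10 11 12 13 14 15 16 17 18 19 20 21
G :  0  1  0  1  0  1  0  1  2  3  2  3  2  3  2  3  0  1  0  1  0  1
P-positions are exactly the n with G(n) = 0.

0, 2, 4, 6, 16, 18, 20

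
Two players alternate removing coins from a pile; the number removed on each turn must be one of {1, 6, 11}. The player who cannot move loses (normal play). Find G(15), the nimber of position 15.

1

n :  0  1  2  3  4  5  6  7  8  9 10 11 12 13 14 15
G :  0  1  0  1  0  1  2  0  1  0  1  2  0  1  0  1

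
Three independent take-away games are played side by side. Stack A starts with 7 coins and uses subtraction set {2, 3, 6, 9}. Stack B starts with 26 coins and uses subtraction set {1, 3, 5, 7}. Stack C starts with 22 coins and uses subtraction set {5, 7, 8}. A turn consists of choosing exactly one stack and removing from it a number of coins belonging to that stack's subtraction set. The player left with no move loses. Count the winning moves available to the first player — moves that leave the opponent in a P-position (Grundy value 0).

Stack A, S = {2, 3, 6, 9}:
G(0) = 0
G(1) = mex{} = 0
G(2) = mex{0} = 1
G(3) = mex{0,0} = 1
G(4) = mex{1,0} = 2
G(5) = mex{1,1} = 0
G(6) = mex{2,1,0} = 3
G(7) = mex{0,2,0} = 1
G_A(7) = 1.
Stack B, S = {1, 3, 5, 7}:
n :  0  1  2  3  4  5  6  7  8  9 10 11 12 13 14 15 16 17 18 19 20 21 22 23 24 25 26
G :  0  1  0  1  0  1  0  1  0  1  0  1  0  1  0  1  0  1  0  1  0  1  0  1  0  1  0
G_B(26) = 0.
Stack C, S = {5, 7, 8}:
n :  0  1  2  3  4  5  6  7  8  9 10 11 12 13 14 15 16 17 18 19 20 21 22
G :  0  0  0  0  0  1  1  1  1  1  2  2  2  0  0  0  0  0  1  1  1  1  1
G_C(22) = 1.
Combined Grundy value = 1 ⊕ 0 ⊕ 1 = 0.
A winning move leaves total XOR = 0, i.e. changes one component's Grundy value g to g ⊕ X where X is the current total.
Stack A: target g' = 1⊕0 = 1, but every legal move changes the Grundy value (mex property), so 0 moves.
Stack B: target g' = 0⊕0 = 0, but every legal move changes the Grundy value (mex property), so 0 moves.
Stack C: target g' = 1⊕0 = 1, but every legal move changes the Grundy value (mex property), so 0 moves.

0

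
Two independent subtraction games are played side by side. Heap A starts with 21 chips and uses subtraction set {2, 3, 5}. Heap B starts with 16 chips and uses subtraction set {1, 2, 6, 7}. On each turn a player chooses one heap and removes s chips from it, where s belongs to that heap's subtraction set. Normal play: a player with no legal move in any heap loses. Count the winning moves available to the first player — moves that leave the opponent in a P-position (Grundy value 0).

0

Heap A, S = {2, 3, 5}:
n :  0  1  2  3  4  5  6  7  8  9 10 11 12 13 14 15 16 17 18 19 20 21
G :  0  0  1  1  2  2  3  0  0  1  1  2  2  3  0  0  1  1  2  2  3  0
G_A(21) = 0.
Heap B, S = {1, 2, 6, 7}:
n :  0  1  2  3  4  5  6  7  8  9 10 11 12 13 14 15 16
G :  0  1  2  0  1  2  3  4  0  1  2  0  1  2  3  4  0
G_B(16) = 0.
Combined Grundy value = 0 ⊕ 0 = 0.
A winning move leaves total XOR = 0, i.e. changes one component's Grundy value g to g ⊕ X where X is the current total.
Heap A: target g' = 0⊕0 = 0, but every legal move changes the Grundy value (mex property), so 0 moves.
Heap B: target g' = 0⊕0 = 0, but every legal move changes the Grundy value (mex property), so 0 moves.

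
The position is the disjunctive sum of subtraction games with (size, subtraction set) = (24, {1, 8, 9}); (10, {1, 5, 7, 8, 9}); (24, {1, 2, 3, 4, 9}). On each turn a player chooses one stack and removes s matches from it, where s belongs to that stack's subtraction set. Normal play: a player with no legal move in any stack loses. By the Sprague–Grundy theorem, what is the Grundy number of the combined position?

Stack A, S = {1, 8, 9}:
G(0) = 0
G(1) = mex{0} = 1
G(2) = mex{1} = 0
G(3) = mex{0} = 1
G(4) = mex{1} = 0
G(5) = mex{0} = 1
G(6) = mex{1} = 0
G(7) = mex{0} = 1
G(8) = mex{1,0} = 2
G(9) = mex{2,1,0} = 3
G(10) = mex{3,0,1} = 2
G(11) = mex{2,1,0} = 3
G(12) = mex{3,0,1} = 2
G(13) = mex{2,1,0} = 3
G(14) = mex{3,0,1} = 2
G(15) = mex{2,1,0} = 3
G(16) = mex{3,2,1} = 0
G(17) = mex{0,3,2} = 1
G(18) = mex{1,2,3} = 0
G(19) = mex{0,3,2} = 1
G(20) = mex{1,2,3} = 0
G(21) = mex{0,3,2} = 1
G(22) = mex{1,2,3} = 0
G(23) = mex{0,3,2} = 1
G(24) = mex{1,0,3} = 2
G_A(24) = 2.
Stack B, S = {1, 5, 7, 8, 9}:
n :  0  1  2  3  4  5  6  7  8  9 10
G :  0  1  0  1  0  1  0  1  2  3  2
G_B(10) = 2.
Stack C, S = {1, 2, 3, 4, 9}:
G(0) = 0
G(1) = mex{0} = 1
G(2) = mex{1,0} = 2
G(3) = mex{2,1,0} = 3
G(4) = mex{3,2,1,0} = 4
G(5) = mex{4,3,2,1} = 0
G(6) = mex{0,4,3,2} = 1
G(7) = mex{1,0,4,3} = 2
G(8) = mex{2,1,0,4} = 3
G(9) = mex{3,2,1,0,0} = 4
G(10) = mex{4,3,2,1,1} = 0
G(11) = mex{0,4,3,2,2} = 1
G(12) = mex{1,0,4,3,3} = 2
G(13) = mex{2,1,0,4,4} = 3
G(14) = mex{3,2,1,0,0} = 4
G(15) = mex{4,3,2,1,1} = 0
G(16) = mex{0,4,3,2,2} = 1
G(17) = mex{1,0,4,3,3} = 2
G(18) = mex{2,1,0,4,4} = 3
G(19) = mex{3,2,1,0,0} = 4
G(20) = mex{4,3,2,1,1} = 0
G(21) = mex{0,4,3,2,2} = 1
G(22) = mex{1,0,4,3,3} = 2
G(23) = mex{2,1,0,4,4} = 3
G(24) = mex{3,2,1,0,0} = 4
G_C(24) = 4.
Combined Grundy value = 2 ⊕ 2 ⊕ 4 = 4.

4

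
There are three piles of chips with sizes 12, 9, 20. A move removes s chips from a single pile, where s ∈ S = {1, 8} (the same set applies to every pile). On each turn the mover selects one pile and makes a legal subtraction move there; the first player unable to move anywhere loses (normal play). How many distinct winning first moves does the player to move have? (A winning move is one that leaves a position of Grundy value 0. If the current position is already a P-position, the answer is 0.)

5

All piles use S = {1, 8}:
n :  0  1  2  3  4  5  6  7  8  9 10 11 12 13 14 15 16 17 18 19 20
G :  0  1  0  1  0  1  0  1  2  0  1  0  1  0  1  0  1  2  0  1  0
Pile A: G(12) = 1.
Pile B: G(9) = 0.
Pile C: G(20) = 0.
Combined Grundy value = 1 ⊕ 0 ⊕ 0 = 1.
A winning move leaves total XOR = 0, i.e. changes one component's Grundy value g to g ⊕ X where X is the current total.
Pile A: need g' = 1⊕1 = 0. Options: 12−1→G=0, 12−8→G=0. Hits: 2.
Pile B: need g' = 0⊕1 = 1. Options: 9−1→G=2, 9−8→G=1. Hits: 1.
Pile C: need g' = 0⊕1 = 1. Options: 20−1→G=1, 20−8→G=1. Hits: 2.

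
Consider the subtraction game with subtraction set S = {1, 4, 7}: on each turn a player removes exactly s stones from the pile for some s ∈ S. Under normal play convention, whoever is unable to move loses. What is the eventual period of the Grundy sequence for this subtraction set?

8

G(0) = 0
G(1) = mex{0} = 1
G(2) = mex{1} = 0
G(3) = mex{0} = 1
G(4) = mex{1,0} = 2
G(5) = mex{2,1} = 0
G(6) = mex{0,0} = 1
G(7) = mex{1,1,0} = 2
G(8) = mex{2,2,1} = 0
G(9) = mex{0,0,0} = 1
G(10) = mex{1,1,1} = 0
G(11) = mex{0,2,2} = 1
G(12) = mex{1,0,0} = 2
G(13) = mex{2,1,1} = 0
G(14) = mex{0,0,2} = 1
G(15) = mex{1,1,0} = 2
G(16) = mex{2,2,1} = 0
G(17) = mex{0,0,0} = 1
G(n+8) = G(n) holds for n = 0,…,6 (a full window of length max(S) = 7), so the sequence is purely periodic with period 8.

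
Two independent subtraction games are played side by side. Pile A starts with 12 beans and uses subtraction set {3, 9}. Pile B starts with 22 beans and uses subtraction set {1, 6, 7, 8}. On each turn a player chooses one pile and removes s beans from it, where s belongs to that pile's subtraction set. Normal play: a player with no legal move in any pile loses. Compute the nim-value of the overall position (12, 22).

Pile A, S = {3, 9}:
n :  0  1  2  3  4  5  6  7  8  9 10 11 12
G :  0  0  0  1  1  1  0  0  0  1  1  1  0
G_A(12) = 0.
Pile B, S = {1, 6, 7, 8}:
G(0) = 0
G(1) = mex{0} = 1
G(2) = mex{1} = 0
G(3) = mex{0} = 1
G(4) = mex{1} = 0
G(5) = mex{0} = 1
G(6) = mex{1,0} = 2
G(7) = mex{2,1,0} = 3
G(8) = mex{3,0,1,0} = 2
G(9) = mex{2,1,0,1} = 3
G(10) = mex{3,0,1,0} = 2
G(11) = mex{2,1,0,1} = 3
G(12) = mex{3,2,1,0} = 4
G(13) = mex{4,3,2,1} = 0
G(14) = mex{0,2,3,2} = 1
G(15) = mex{1,3,2,3} = 0
G(16) = mex{0,2,3,2} = 1
G(17) = mex{1,3,2,3} = 0
G(18) = mex{0,4,3,2} = 1
G(19) = mex{1,0,4,3} = 2
G(20) = mex{2,1,0,4} = 3
G(21) = mex{3,0,1,0} = 2
G(22) = mex{2,1,0,1} = 3
G_B(22) = 3.
Combined Grundy value = 0 ⊕ 3 = 3.

3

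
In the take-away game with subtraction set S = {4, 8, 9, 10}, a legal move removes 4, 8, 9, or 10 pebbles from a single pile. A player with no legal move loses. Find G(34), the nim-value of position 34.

n :  0  1  2  3  4  5  6  7  8  9 10 11 12 13 14 15 16 17 18 19 20 21 22 23 24 25 26 27 28 29 30 31 32 33 34
G :  0  0  0  0  1  1  1  1  2  2  2  2  3  3  0  0  0  0  1  1  1  1  2  2  2  2  3  3  0  0  0  0  1  1  1

1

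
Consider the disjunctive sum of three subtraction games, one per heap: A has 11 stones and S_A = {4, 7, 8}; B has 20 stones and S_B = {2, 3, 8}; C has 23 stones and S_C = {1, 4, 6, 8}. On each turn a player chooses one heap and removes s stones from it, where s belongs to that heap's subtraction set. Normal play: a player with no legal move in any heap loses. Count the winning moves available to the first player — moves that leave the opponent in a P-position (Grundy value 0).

0

Heap A, S = {4, 7, 8}:
n :  0  1  2  3  4  5  6  7  8  9 10 11
G :  0  0  0  0  1  1  1  1  2  2  2  2
G_A(11) = 2.
Heap B, S = {2, 3, 8}:
G(0) = 0
G(1) = mex{} = 0
G(2) = mex{0} = 1
G(3) = mex{0,0} = 1
G(4) = mex{1,0} = 2
G(5) = mex{1,1} = 0
G(6) = mex{2,1} = 0
G(7) = mex{0,2} = 1
G(8) = mex{0,0,0} = 1
G(9) = mex{1,0,0} = 2
G(10) = mex{1,1,1} = 0
G(11) = mex{2,1,1} = 0
G(12) = mex{0,2,2} = 1
G(13) = mex{0,0,0} = 1
G(14) = mex{1,0,0} = 2
G(15) = mex{1,1,1} = 0
G(16) = mex{2,1,1} = 0
G(17) = mex{0,2,2} = 1
G(18) = mex{0,0,0} = 1
G(19) = mex{1,0,0} = 2
G(20) = mex{1,1,1} = 0
G_B(20) = 0.
Heap C, S = {1, 4, 6, 8}:
G(0) = 0
G(1) = mex{0} = 1
G(2) = mex{1} = 0
G(3) = mex{0} = 1
G(4) = mex{1,0} = 2
G(5) = mex{2,1} = 0
G(6) = mex{0,0,0} = 1
G(7) = mex{1,1,1} = 0
G(8) = mex{0,2,0,0} = 1
G(9) = mex{1,0,1,1} = 2
G(10) = mex{2,1,2,0} = 3
G(11) = mex{3,0,0,1} = 2
G(12) = mex{2,1,1,2} = 0
G(13) = mex{0,2,0,0} = 1
G(14) = mex{1,3,1,1} = 0
G(15) = mex{0,2,2,0} = 1
G(16) = mex{1,0,3,1} = 2
G(17) = mex{2,1,2,2} = 0
G(18) = mex{0,0,0,3} = 1
G(19) = mex{1,1,1,2} = 0
G(20) = mex{0,2,0,0} = 1
G(21) = mex{1,0,1,1} = 2
G(22) = mex{2,1,2,0} = 3
G(23) = mex{3,0,0,1} = 2
G_C(23) = 2.
Combined Grundy value = 2 ⊕ 0 ⊕ 2 = 0.
A winning move leaves total XOR = 0, i.e. changes one component's Grundy value g to g ⊕ X where X is the current total.
Heap A: target g' = 2⊕0 = 2, but every legal move changes the Grundy value (mex property), so 0 moves.
Heap B: target g' = 0⊕0 = 0, but every legal move changes the Grundy value (mex property), so 0 moves.
Heap C: target g' = 2⊕0 = 2, but every legal move changes the Grundy value (mex property), so 0 moves.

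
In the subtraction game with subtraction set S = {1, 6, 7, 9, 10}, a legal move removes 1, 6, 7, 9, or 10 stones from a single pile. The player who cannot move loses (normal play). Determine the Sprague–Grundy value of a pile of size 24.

n :  0  1  2  3  4  5  6  7  8  9 10 11 12 13 14 15 16 17 18 19 20 21 22 23 24
G :  0  1  0  1  0  1  2  3  2  3  2  3  4  5  4  0  1  0  1  0  1  2  3  2  3

3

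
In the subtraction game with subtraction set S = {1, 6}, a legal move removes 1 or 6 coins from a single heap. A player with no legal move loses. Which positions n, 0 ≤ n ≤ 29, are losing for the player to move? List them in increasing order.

n :  0  1  2  3  4  5  6  7  8  9 10 11 12 13 14 15 16 17 18 19 20 21 22 23 24 25 26 27 28 29
G :  0  1  0  1  0  1  2  0  1  0  1  0  1  2  0  1  0  1  0  1  2  0  1  0  1  0  1  2  0  1
P-positions are exactly the n with G(n) = 0.

0, 2, 4, 7, 9, 11, 14, 16, 18, 21, 23, 25, 28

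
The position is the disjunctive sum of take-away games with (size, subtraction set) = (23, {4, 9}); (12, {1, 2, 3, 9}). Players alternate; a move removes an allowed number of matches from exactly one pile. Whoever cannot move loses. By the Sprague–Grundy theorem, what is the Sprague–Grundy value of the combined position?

Pile A, S = {4, 9}:
G(0) = 0
G(1) = mex{} = 0
G(2) = mex{} = 0
G(3) = mex{} = 0
G(4) = mex{0} = 1
G(5) = mex{0} = 1
G(6) = mex{0} = 1
G(7) = mex{0} = 1
G(8) = mex{1} = 0
G(9) = mex{1,0} = 2
G(10) = mex{1,0} = 2
G(11) = mex{1,0} = 2
G(12) = mex{0,0} = 1
G(13) = mex{2,1} = 0
G(14) = mex{2,1} = 0
G(15) = mex{2,1} = 0
G(16) = mex{1,1} = 0
G(17) = mex{0,0} = 1
G(18) = mex{0,2} = 1
G(19) = mex{0,2} = 1
G(20) = mex{0,2} = 1
G(21) = mex{1,1} = 0
G(22) = mex{1,0} = 2
G(23) = mex{1,0} = 2
G_A(23) = 2.
Pile B, S = {1, 2, 3, 9}:
n :  0  1  2  3  4  5  6  7  8  9 10 11 12
G :  0  1  2  3  0  1  2  3  0  1  2  3  0
G_B(12) = 0.
Combined Grundy value = 2 ⊕ 0 = 2.

2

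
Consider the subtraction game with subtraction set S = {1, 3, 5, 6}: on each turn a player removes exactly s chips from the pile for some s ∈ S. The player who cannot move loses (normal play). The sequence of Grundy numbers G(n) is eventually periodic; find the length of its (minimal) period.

n :  0  1  2  3  4  5  6  7  8  9 10 11 12 13 14 15 16 17 18 19 20 21 22 23
G :  0  1  0  1  0  1  2  3  2  3  2  0  1  0  1  0  1  2  3  2  3  2  0  1
G(n+11) = G(n) holds for n = 0,…,5 (a full window of length max(S) = 6), so the sequence is purely periodic with period 11.

11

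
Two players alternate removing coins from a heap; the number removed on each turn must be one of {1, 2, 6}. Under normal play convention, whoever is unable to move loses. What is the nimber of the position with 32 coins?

n :  0  1  2  3  4  5  6  7  8  9 10 11 12 13 14 15 16 17 18 19 20 21 22 23 24 25 26 27 28 29 30 31 32
G :  0  1  2  0  1  2  3  0  1  2  0  1  2  3  0  1  2  0  1  2  3  0  1  2  0  1  2  3  0  1  2  0  1

1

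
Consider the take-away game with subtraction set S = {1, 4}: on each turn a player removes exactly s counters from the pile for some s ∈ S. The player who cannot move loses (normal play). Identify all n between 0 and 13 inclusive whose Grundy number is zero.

0, 2, 5, 7, 10, 12

G(0) = 0
G(1) = mex{0} = 1
G(2) = mex{1} = 0
G(3) = mex{0} = 1
G(4) = mex{1,0} = 2
G(5) = mex{2,1} = 0
G(6) = mex{0,0} = 1
G(7) = mex{1,1} = 0
G(8) = mex{0,2} = 1
G(9) = mex{1,0} = 2
G(10) = mex{2,1} = 0
G(11) = mex{0,0} = 1
G(12) = mex{1,1} = 0
G(13) = mex{0,2} = 1
P-positions are exactly the n with G(n) = 0.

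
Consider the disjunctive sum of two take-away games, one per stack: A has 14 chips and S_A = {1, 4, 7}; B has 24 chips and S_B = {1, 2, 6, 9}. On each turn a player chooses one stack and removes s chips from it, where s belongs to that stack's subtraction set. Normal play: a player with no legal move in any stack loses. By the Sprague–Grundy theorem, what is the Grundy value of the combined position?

1

Stack A, S = {1, 4, 7}:
n :  0  1  2  3  4  5  6  7  8  9 10 11 12 13 14
G :  0  1  0  1  2  0  1  2  0  1  0  1  2  0  1
G_A(14) = 1.
Stack B, S = {1, 2, 6, 9}:
G(0) = 0
G(1) = mex{0} = 1
G(2) = mex{1,0} = 2
G(3) = mex{2,1} = 0
G(4) = mex{0,2} = 1
G(5) = mex{1,0} = 2
G(6) = mex{2,1,0} = 3
G(7) = mex{3,2,1} = 0
G(8) = mex{0,3,2} = 1
G(9) = mex{1,0,0,0} = 2
G(10) = mex{2,1,1,1} = 0
G(11) = mex{0,2,2,2} = 1
G(12) = mex{1,0,3,0} = 2
G(13) = mex{2,1,0,1} = 3
G(14) = mex{3,2,1,2} = 0
G(15) = mex{0,3,2,3} = 1
G(16) = mex{1,0,0,0} = 2
G(17) = mex{2,1,1,1} = 0
G(18) = mex{0,2,2,2} = 1
G(19) = mex{1,0,3,0} = 2
G(20) = mex{2,1,0,1} = 3
G(21) = mex{3,2,1,2} = 0
G(22) = mex{0,3,2,3} = 1
G(23) = mex{1,0,0,0} = 2
G(24) = mex{2,1,1,1} = 0
G_B(24) = 0.
Combined Grundy value = 1 ⊕ 0 = 1.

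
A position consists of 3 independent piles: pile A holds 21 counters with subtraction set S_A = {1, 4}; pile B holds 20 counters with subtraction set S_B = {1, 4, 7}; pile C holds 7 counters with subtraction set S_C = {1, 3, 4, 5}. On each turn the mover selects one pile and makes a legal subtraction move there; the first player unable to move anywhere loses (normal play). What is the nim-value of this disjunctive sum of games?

Pile A, S = {1, 4}:
n :  0  1  2  3  4  5  6  7  8  9 10 11 12 13 14 15 16 17 18 19 20 21
G :  0  1  0  1  2  0  1  0  1  2  0  1  0  1  2  0  1  0  1  2  0  1
G_A(21) = 1.
Pile B, S = {1, 4, 7}:
G(0) = 0
G(1) = mex{0} = 1
G(2) = mex{1} = 0
G(3) = mex{0} = 1
G(4) = mex{1,0} = 2
G(5) = mex{2,1} = 0
G(6) = mex{0,0} = 1
G(7) = mex{1,1,0} = 2
G(8) = mex{2,2,1} = 0
G(9) = mex{0,0,0} = 1
G(10) = mex{1,1,1} = 0
G(11) = mex{0,2,2} = 1
G(12) = mex{1,0,0} = 2
G(13) = mex{2,1,1} = 0
G(14) = mex{0,0,2} = 1
G(15) = mex{1,1,0} = 2
G(16) = mex{2,2,1} = 0
G(17) = mex{0,0,0} = 1
G(18) = mex{1,1,1} = 0
G(19) = mex{0,2,2} = 1
G(20) = mex{1,0,0} = 2
G_B(20) = 2.
Pile C, S = {1, 3, 4, 5}:
n : 0 1 2 3 4 5 6 7
G : 0 1 0 1 2 3 2 3
G_C(7) = 3.
Combined Grundy value = 1 ⊕ 2 ⊕ 3 = 0.

0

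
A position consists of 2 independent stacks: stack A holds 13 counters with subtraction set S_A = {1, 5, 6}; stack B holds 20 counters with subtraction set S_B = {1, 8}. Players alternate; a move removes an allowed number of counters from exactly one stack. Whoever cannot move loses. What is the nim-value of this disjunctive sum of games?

Stack A, S = {1, 5, 6}:
G(0) = 0
G(1) = mex{0} = 1
G(2) = mex{1} = 0
G(3) = mex{0} = 1
G(4) = mex{1} = 0
G(5) = mex{0,0} = 1
G(6) = mex{1,1,0} = 2
G(7) = mex{2,0,1} = 3
G(8) = mex{3,1,0} = 2
G(9) = mex{2,0,1} = 3
G(10) = mex{3,1,0} = 2
G(11) = mex{2,2,1} = 0
G(12) = mex{0,3,2} = 1
G(13) = mex{1,2,3} = 0
G_A(13) = 0.
Stack B, S = {1, 8}:
n :  0  1  2  3  4  5  6  7  8  9 10 11 12 13 14 15 16 17 18 19 20
G :  0  1  0  1  0  1  0  1  2  0  1  0  1  0  1  0  1  2  0  1  0
G_B(20) = 0.
Combined Grundy value = 0 ⊕ 0 = 0.

0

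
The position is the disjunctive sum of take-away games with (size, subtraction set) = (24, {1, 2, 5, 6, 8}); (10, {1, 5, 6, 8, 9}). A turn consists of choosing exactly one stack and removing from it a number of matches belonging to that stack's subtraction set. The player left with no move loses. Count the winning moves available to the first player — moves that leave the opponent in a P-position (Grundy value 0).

Stack A, S = {1, 2, 5, 6, 8}:
n :  0  1  2  3  4  5  6  7  8  9 10 11 12 13 14 15 16 17 18 19 20 21 22 23 24
G :  0  1  2  0  1  2  3  0  1  2  0  1  2  3  0  1  2  0  1  2  3  0  1  2  0
G_A(24) = 0.
Stack B, S = {1, 5, 6, 8, 9}:
n :  0  1  2  3  4  5  6  7  8  9 10
G :  0  1  0  1  0  1  2  3  2  3  2
G_B(10) = 2.
Combined Grundy value = 0 ⊕ 2 = 2.
A winning move leaves total XOR = 0, i.e. changes one component's Grundy value g to g ⊕ X where X is the current total.
Stack A: need g' = 0⊕2 = 2. Options: 24−1→G=2, 24−2→G=1, 24−5→G=2, 24−6→G=1, 24−8→G=2. Hits: 3.
Stack B: need g' = 2⊕2 = 0. Options: 10−1→G=3, 10−5→G=1, 10−6→G=0, 10−8→G=0, 10−9→G=1. Hits: 2.

5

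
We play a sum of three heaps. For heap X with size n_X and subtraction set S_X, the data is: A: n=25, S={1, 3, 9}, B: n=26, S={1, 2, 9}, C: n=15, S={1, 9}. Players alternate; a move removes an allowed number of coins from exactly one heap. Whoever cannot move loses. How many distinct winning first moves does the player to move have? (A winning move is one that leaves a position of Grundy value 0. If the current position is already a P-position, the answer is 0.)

0

Heap A, S = {1, 3, 9}:
n :  0  1  2  3  4  5  6  7  8  9 10 11 12 13 14 15 16 17 18 19 20 21 22 23 24 25
G :  0  1  0  1  0  1  0  1  0  1  0  1  0  1  0  1  0  1  0  1  0  1  0  1  0  1
G_A(25) = 1.
Heap B, S = {1, 2, 9}:
G(0) = 0
G(1) = mex{0} = 1
G(2) = mex{1,0} = 2
G(3) = mex{2,1} = 0
G(4) = mex{0,2} = 1
G(5) = mex{1,0} = 2
G(6) = mex{2,1} = 0
G(7) = mex{0,2} = 1
G(8) = mex{1,0} = 2
G(9) = mex{2,1,0} = 3
G(10) = mex{3,2,1} = 0
G(11) = mex{0,3,2} = 1
G(12) = mex{1,0,0} = 2
G(13) = mex{2,1,1} = 0
G(14) = mex{0,2,2} = 1
G(15) = mex{1,0,0} = 2
G(16) = mex{2,1,1} = 0
G(17) = mex{0,2,2} = 1
G(18) = mex{1,0,3} = 2
G(19) = mex{2,1,0} = 3
G(20) = mex{3,2,1} = 0
G(21) = mex{0,3,2} = 1
G(22) = mex{1,0,0} = 2
G(23) = mex{2,1,1} = 0
G(24) = mex{0,2,2} = 1
G(25) = mex{1,0,0} = 2
G(26) = mex{2,1,1} = 0
G_B(26) = 0.
Heap C, S = {1, 9}:
n :  0  1  2  3  4  5  6  7  8  9 10 11 12 13 14 15
G :  0  1  0  1  0  1  0  1  0  1  0  1  0  1  0  1
G_C(15) = 1.
Combined Grundy value = 1 ⊕ 0 ⊕ 1 = 0.
A winning move leaves total XOR = 0, i.e. changes one component's Grundy value g to g ⊕ X where X is the current total.
Heap A: target g' = 1⊕0 = 1, but every legal move changes the Grundy value (mex property), so 0 moves.
Heap B: target g' = 0⊕0 = 0, but every legal move changes the Grundy value (mex property), so 0 moves.
Heap C: target g' = 1⊕0 = 1, but every legal move changes the Grundy value (mex property), so 0 moves.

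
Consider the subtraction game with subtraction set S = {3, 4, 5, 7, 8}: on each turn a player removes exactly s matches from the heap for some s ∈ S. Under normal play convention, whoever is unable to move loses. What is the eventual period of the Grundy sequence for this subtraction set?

11

G(0) = 0
G(1) = mex{} = 0
G(2) = mex{} = 0
G(3) = mex{0} = 1
G(4) = mex{0,0} = 1
G(5) = mex{0,0,0} = 1
G(6) = mex{1,0,0} = 2
G(7) = mex{1,1,0,0} = 2
G(8) = mex{1,1,1,0,0} = 2
G(9) = mex{2,1,1,0,0} = 3
G(10) = mex{2,2,1,1,0} = 3
G(11) = mex{2,2,2,1,1} = 0
G(12) = mex{3,2,2,1,1} = 0
G(13) = mex{3,3,2,2,1} = 0
G(14) = mex{0,3,3,2,2} = 1
G(15) = mex{0,0,3,2,2} = 1
G(16) = mex{0,0,0,3,2} = 1
G(17) = mex{1,0,0,3,3} = 2
G(18) = mex{1,1,0,0,3} = 2
G(19) = mex{1,1,1,0,0} = 2
G(20) = mex{2,1,1,0,0} = 3
G(21) = mex{2,2,1,1,0} = 3
G(22) = mex{2,2,2,1,1} = 0
G(23) = mex{3,2,2,1,1} = 0
G(n+11) = G(n) holds for n = 0,…,7 (a full window of length max(S) = 8), so the sequence is purely periodic with period 11.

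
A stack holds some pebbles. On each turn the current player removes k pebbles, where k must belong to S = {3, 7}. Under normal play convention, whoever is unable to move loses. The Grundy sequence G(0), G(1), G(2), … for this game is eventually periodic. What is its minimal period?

G(0) = 0
G(1) = mex{} = 0
G(2) = mex{} = 0
G(3) = mex{0} = 1
G(4) = mex{0} = 1
G(5) = mex{0} = 1
G(6) = mex{1} = 0
G(7) = mex{1,0} = 2
G(8) = mex{1,0} = 2
G(9) = mex{0,0} = 1
G(10) = mex{2,1} = 0
G(11) = mex{2,1} = 0
G(12) = mex{1,1} = 0
G(13) = mex{0,0} = 1
G(14) = mex{0,2} = 1
G(15) = mex{0,2} = 1
G(16) = mex{1,1} = 0
G(17) = mex{1,0} = 2
G(18) = mex{1,0} = 2
G(19) = mex{0,0} = 1
G(20) = mex{2,1} = 0
G(21) = mex{2,1} = 0
G(n+10) = G(n) holds for n = 0,…,6 (a full window of length max(S) = 7), so the sequence is purely periodic with period 10.

10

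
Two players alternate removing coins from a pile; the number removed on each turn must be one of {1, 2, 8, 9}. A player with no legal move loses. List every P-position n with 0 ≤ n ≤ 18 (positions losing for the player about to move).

G(0) = 0
G(1) = mex{0} = 1
G(2) = mex{1,0} = 2
G(3) = mex{2,1} = 0
G(4) = mex{0,2} = 1
G(5) = mex{1,0} = 2
G(6) = mex{2,1} = 0
G(7) = mex{0,2} = 1
G(8) = mex{1,0,0} = 2
G(9) = mex{2,1,1,0} = 3
G(10) = mex{3,2,2,1} = 0
G(11) = mex{0,3,0,2} = 1
G(12) = mex{1,0,1,0} = 2
G(13) = mex{2,1,2,1} = 0
G(14) = mex{0,2,0,2} = 1
G(15) = mex{1,0,1,0} = 2
G(16) = mex{2,1,2,1} = 0
G(17) = mex{0,2,3,2} = 1
G(18) = mex{1,0,0,3} = 2
P-positions are exactly the n with G(n) = 0.

0, 3, 6, 10, 13, 16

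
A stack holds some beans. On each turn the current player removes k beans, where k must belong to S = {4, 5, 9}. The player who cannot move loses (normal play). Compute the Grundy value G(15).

0

G(0) = 0
G(1) = mex{} = 0
G(2) = mex{} = 0
G(3) = mex{} = 0
G(4) = mex{0} = 1
G(5) = mex{0,0} = 1
G(6) = mex{0,0} = 1
G(7) = mex{0,0} = 1
G(8) = mex{1,0} = 2
G(9) = mex{1,1,0} = 2
G(10) = mex{1,1,0} = 2
G(11) = mex{1,1,0} = 2
G(12) = mex{2,1,0} = 3
G(13) = mex{2,2,1} = 0
G(14) = mex{2,2,1} = 0
G(15) = mex{2,2,1} = 0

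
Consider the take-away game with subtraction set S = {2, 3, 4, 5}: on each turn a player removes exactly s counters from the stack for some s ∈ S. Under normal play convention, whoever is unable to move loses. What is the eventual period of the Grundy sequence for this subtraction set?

G(0) = 0
G(1) = mex{} = 0
G(2) = mex{0} = 1
G(3) = mex{0,0} = 1
G(4) = mex{1,0,0} = 2
G(5) = mex{1,1,0,0} = 2
G(6) = mex{2,1,1,0} = 3
G(7) = mex{2,2,1,1} = 0
G(8) = mex{3,2,2,1} = 0
G(9) = mex{0,3,2,2} = 1
G(10) = mex{0,0,3,2} = 1
G(11) = mex{1,0,0,3} = 2
G(12) = mex{1,1,0,0} = 2
G(13) = mex{2,1,1,0} = 3
G(14) = mex{2,2,1,1} = 0
G(15) = mex{3,2,2,1} = 0
G(n+7) = G(n) holds for n = 0,…,4 (a full window of length max(S) = 5), so the sequence is purely periodic with period 7.

7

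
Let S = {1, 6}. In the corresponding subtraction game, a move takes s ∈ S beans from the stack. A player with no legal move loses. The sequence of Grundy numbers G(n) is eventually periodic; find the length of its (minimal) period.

7

G(0) = 0
G(1) = mex{0} = 1
G(2) = mex{1} = 0
G(3) = mex{0} = 1
G(4) = mex{1} = 0
G(5) = mex{0} = 1
G(6) = mex{1,0} = 2
G(7) = mex{2,1} = 0
G(8) = mex{0,0} = 1
G(9) = mex{1,1} = 0
G(10) = mex{0,0} = 1
G(11) = mex{1,1} = 0
G(12) = mex{0,2} = 1
G(13) = mex{1,0} = 2
G(14) = mex{2,1} = 0
G(15) = mex{0,0} = 1
G(n+7) = G(n) holds for n = 0,…,5 (a full window of length max(S) = 6), so the sequence is purely periodic with period 7.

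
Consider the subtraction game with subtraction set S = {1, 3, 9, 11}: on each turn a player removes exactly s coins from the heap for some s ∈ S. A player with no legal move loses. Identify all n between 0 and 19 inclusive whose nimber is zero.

0, 2, 4, 6, 8, 10, 12, 14, 16, 18

G(0) = 0
G(1) = mex{0} = 1
G(2) = mex{1} = 0
G(3) = mex{0,0} = 1
G(4) = mex{1,1} = 0
G(5) = mex{0,0} = 1
G(6) = mex{1,1} = 0
G(7) = mex{0,0} = 1
G(8) = mex{1,1} = 0
G(9) = mex{0,0,0} = 1
G(10) = mex{1,1,1} = 0
G(11) = mex{0,0,0,0} = 1
G(12) = mex{1,1,1,1} = 0
G(13) = mex{0,0,0,0} = 1
G(14) = mex{1,1,1,1} = 0
G(15) = mex{0,0,0,0} = 1
G(16) = mex{1,1,1,1} = 0
G(17) = mex{0,0,0,0} = 1
G(18) = mex{1,1,1,1} = 0
G(19) = mex{0,0,0,0} = 1
P-positions are exactly the n with G(n) = 0.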